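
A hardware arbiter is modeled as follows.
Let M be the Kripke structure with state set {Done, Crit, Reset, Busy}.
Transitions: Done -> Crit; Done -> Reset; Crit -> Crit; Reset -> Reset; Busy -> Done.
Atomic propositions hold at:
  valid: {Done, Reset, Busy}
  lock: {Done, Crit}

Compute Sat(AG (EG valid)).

EG valid: greatest fixpoint, start Z0 = {Done, Reset, Busy}, keep only states in Sat with some successor in Z. Already a fixed point.
Sat(EG valid) = {Done, Reset, Busy}
AG (EG valid): greatest fixpoint, start Z0 = {Done, Reset, Busy}, keep only states in Sat with every successor in Z. Z1 = {Reset, Busy}; Z2 = {Reset}; fixed.
Sat(AG (EG valid)) = {Reset}

{Reset}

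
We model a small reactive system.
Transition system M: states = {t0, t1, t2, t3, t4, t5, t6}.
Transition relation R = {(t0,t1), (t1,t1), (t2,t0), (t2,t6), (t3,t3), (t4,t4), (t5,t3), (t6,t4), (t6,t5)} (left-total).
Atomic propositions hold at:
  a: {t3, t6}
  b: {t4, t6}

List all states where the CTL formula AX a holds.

{t3, t5}

Sat(AX a) = {s : every successor in {t3, t6}} = {t3, t5}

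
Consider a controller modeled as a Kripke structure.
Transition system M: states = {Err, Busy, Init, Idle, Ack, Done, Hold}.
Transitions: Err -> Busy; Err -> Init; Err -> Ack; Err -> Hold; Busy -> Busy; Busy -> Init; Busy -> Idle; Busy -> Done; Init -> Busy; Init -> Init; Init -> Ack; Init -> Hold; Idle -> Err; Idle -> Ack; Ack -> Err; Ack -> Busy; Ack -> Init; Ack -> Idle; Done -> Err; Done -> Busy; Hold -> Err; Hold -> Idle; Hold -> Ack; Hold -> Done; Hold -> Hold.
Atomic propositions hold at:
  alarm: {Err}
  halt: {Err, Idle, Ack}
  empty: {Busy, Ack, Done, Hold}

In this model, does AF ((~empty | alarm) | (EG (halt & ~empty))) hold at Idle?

Sat(~empty) = {Err, Init, Idle}
Sat(~empty | alarm) = {Err, Init, Idle}
Sat(halt & ~empty) = {Err, Idle}
EG (halt & ~empty): greatest fixpoint, start Z0 = {Err, Idle}, keep only states in Sat with some successor in Z. Z1 = {Idle}; Z2 = ∅; fixed.
Sat(EG (halt & ~empty)) = ∅
Sat((~empty | alarm) | (EG (halt & ~empty))) = {Err, Init, Idle}
AF ((~empty | alarm) | (EG (halt & ~empty))): least fixpoint, start Z0 = {Err, Init, Idle}, add states with every successor in Z. Already a fixed point.
Sat(AF ((~empty | alarm) | (EG (halt & ~empty)))) = {Err, Init, Idle}
Idle ∈ Sat(AF ((~empty | alarm) | (EG (halt & ~empty)))) = {Err, Init, Idle}, so the formula holds at Idle.

Yes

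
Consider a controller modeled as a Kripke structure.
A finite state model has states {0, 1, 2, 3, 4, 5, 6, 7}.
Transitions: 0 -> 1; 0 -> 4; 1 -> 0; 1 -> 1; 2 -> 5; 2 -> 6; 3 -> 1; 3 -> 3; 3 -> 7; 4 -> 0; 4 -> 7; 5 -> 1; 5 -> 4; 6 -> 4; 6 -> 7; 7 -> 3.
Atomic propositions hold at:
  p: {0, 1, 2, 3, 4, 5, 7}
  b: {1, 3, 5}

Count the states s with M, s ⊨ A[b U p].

A[b U p]: least fixpoint, start Z0 = Sat(p) = {0, 1, 2, 3, 4, 5, 7}, add states in Sat(b) with every successor in Z. Already a fixed point.
Sat(A[b U p]) = {0, 1, 2, 3, 4, 5, 7}
|Sat(A[b U p])| = |{0, 1, 2, 3, 4, 5, 7}| = 7.

7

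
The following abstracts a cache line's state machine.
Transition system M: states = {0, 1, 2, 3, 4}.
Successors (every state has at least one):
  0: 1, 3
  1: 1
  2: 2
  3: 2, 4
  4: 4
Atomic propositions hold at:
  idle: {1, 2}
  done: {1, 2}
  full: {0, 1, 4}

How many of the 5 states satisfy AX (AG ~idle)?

Sat(~idle) = {0, 3, 4}
AG ~idle: greatest fixpoint, start Z0 = {0, 3, 4}, keep only states in Sat with every successor in Z. Z1 = {4}; fixed.
Sat(AG ~idle) = {4}
Sat(AX (AG ~idle)) = {s : every successor in {4}} = {4}
|Sat(AX (AG ~idle))| = |{4}| = 1.

1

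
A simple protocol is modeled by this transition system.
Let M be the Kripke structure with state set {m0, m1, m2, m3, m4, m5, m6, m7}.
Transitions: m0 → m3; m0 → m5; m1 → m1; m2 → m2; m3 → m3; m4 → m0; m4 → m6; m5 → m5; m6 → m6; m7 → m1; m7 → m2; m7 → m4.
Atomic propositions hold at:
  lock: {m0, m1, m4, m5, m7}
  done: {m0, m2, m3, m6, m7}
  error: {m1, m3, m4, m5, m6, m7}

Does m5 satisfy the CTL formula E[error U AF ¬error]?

Sat(¬error) = {m0, m2}
AF ¬error: least fixpoint, start Z0 = {m0, m2}, add states with every successor in Z. Already a fixed point.
Sat(AF ¬error) = {m0, m2}
E[error U AF ¬error]: least fixpoint, start Z0 = Sat(AF ¬error) = {m0, m2}, add states in Sat(error) with some successor in Z. Z1 = {m0, m2, m4, m7}; fixed.
Sat(E[error U AF ¬error]) = {m0, m2, m4, m7}
m5 ∉ Sat(E[error U AF ¬error]) = {m0, m2, m4, m7}, so the formula does not hold at m5.

No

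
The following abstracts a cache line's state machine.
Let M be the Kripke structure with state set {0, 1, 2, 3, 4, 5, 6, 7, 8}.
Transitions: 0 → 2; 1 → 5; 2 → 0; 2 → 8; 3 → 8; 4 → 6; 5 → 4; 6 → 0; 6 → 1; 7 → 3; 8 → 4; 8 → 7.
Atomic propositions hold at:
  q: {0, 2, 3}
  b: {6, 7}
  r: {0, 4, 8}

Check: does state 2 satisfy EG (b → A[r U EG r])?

Yes

EG r: greatest fixpoint, start Z0 = {0, 4, 8}, keep only states in Sat with some successor in Z. Z1 = {8}; Z2 = ∅; fixed.
Sat(EG r) = ∅
A[r U EG r]: least fixpoint, start Z0 = Sat(EG r) = ∅, add states in Sat(r) with every successor in Z. Already a fixed point.
Sat(A[r U EG r]) = ∅
Sat(b → A[r U EG r]) = {0, 1, 2, 3, 4, 5, 8}
EG (b → A[r U EG r]): greatest fixpoint, start Z0 = {0, 1, 2, 3, 4, 5, 8}, keep only states in Sat with some successor in Z. Z1 = {0, 1, 2, 3, 5, 8}; Z2 = {0, 1, 2, 3}; Z3 = {0, 2}; fixed.
Sat(EG (b → A[r U EG r])) = {0, 2}
2 ∈ Sat(EG (b → A[r U EG r])) = {0, 2}, so the formula holds at 2.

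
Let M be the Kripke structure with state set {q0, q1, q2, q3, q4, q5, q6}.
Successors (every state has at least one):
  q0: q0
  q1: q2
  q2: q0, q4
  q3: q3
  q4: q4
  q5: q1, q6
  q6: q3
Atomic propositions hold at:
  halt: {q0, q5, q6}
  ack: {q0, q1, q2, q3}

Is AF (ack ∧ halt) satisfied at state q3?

Sat(ack ∧ halt) = {q0}
AF (ack ∧ halt): least fixpoint, start Z0 = {q0}, add states with every successor in Z. Already a fixed point.
Sat(AF (ack ∧ halt)) = {q0}
q3 ∉ Sat(AF (ack ∧ halt)) = {q0}, so the formula does not hold at q3.

No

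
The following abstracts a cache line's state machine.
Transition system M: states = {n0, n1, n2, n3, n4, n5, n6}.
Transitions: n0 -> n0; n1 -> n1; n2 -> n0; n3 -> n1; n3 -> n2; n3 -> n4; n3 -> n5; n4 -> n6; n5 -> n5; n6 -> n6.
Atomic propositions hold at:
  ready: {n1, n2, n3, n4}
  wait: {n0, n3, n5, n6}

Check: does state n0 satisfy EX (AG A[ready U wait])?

Yes

A[ready U wait]: least fixpoint, start Z0 = Sat(wait) = {n0, n3, n5, n6}, add states in Sat(ready) with every successor in Z. Z1 = {n0, n2, n3, n4, n5, n6}; fixed.
Sat(A[ready U wait]) = {n0, n2, n3, n4, n5, n6}
AG A[ready U wait]: greatest fixpoint, start Z0 = {n0, n2, n3, n4, n5, n6}, keep only states in Sat with every successor in Z. Z1 = {n0, n2, n4, n5, n6}; fixed.
Sat(AG A[ready U wait]) = {n0, n2, n4, n5, n6}
Sat(EX (AG A[ready U wait])) = {s : some successor in {n0, n2, n4, n5, n6}} = {n0, n2, n3, n4, n5, n6}
n0 ∈ Sat(EX (AG A[ready U wait])) = {n0, n2, n3, n4, n5, n6}, so the formula holds at n0.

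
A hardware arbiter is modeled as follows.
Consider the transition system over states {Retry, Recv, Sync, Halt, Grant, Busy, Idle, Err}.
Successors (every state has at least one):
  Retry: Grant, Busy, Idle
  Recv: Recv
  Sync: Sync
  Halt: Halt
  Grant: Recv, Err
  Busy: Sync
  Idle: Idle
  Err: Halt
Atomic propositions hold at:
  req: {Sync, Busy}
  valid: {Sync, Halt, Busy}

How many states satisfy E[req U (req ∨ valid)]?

Sat(req ∨ valid) = {Sync, Halt, Busy}
E[req U (req ∨ valid)]: least fixpoint, start Z0 = Sat((req ∨ valid)) = {Sync, Halt, Busy}, add states in Sat(req) with some successor in Z. Already a fixed point.
Sat(E[req U (req ∨ valid)]) = {Sync, Halt, Busy}
|Sat(E[req U (req ∨ valid)])| = |{Sync, Halt, Busy}| = 3.

3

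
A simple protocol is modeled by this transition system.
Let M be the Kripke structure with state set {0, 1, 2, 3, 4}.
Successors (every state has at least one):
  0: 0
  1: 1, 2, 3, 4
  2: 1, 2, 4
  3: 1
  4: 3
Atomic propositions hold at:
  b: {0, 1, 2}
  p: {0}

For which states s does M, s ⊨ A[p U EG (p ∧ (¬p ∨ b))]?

{0}

Sat(¬p) = {1, 2, 3, 4}
Sat(¬p ∨ b) = {0, 1, 2, 3, 4}
Sat(p ∧ (¬p ∨ b)) = {0}
EG (p ∧ (¬p ∨ b)): greatest fixpoint, start Z0 = {0}, keep only states in Sat with some successor in Z. Already a fixed point.
Sat(EG (p ∧ (¬p ∨ b))) = {0}
A[p U EG (p ∧ (¬p ∨ b))]: least fixpoint, start Z0 = Sat(EG (p ∧ (¬p ∨ b))) = {0}, add states in Sat(p) with every successor in Z. Already a fixed point.
Sat(A[p U EG (p ∧ (¬p ∨ b))]) = {0}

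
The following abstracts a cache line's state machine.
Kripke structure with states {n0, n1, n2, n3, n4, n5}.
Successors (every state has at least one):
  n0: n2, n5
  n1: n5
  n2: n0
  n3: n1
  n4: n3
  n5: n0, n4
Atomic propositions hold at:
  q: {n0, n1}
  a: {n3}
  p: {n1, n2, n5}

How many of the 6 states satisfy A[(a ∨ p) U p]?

4

Sat(a ∨ p) = {n1, n2, n3, n5}
A[(a ∨ p) U p]: least fixpoint, start Z0 = Sat(p) = {n1, n2, n5}, add states in Sat(a ∨ p) with every successor in Z. Z1 = {n1, n2, n3, n5}; fixed.
Sat(A[(a ∨ p) U p]) = {n1, n2, n3, n5}
|Sat(A[(a ∨ p) U p])| = |{n1, n2, n3, n5}| = 4.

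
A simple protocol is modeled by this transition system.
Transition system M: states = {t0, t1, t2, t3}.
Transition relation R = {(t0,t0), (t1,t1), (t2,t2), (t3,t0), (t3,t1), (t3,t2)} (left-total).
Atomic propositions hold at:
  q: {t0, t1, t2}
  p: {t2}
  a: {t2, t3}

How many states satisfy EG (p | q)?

Sat(p | q) = {t0, t1, t2}
EG (p | q): greatest fixpoint, start Z0 = {t0, t1, t2}, keep only states in Sat with some successor in Z. Already a fixed point.
Sat(EG (p | q)) = {t0, t1, t2}
|Sat(EG (p | q))| = |{t0, t1, t2}| = 3.

3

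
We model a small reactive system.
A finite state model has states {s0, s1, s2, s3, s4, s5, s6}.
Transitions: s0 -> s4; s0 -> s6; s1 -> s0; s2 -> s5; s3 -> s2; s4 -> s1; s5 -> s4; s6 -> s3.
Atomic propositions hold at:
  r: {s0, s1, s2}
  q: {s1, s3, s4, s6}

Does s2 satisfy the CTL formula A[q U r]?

A[q U r]: least fixpoint, start Z0 = Sat(r) = {s0, s1, s2}, add states in Sat(q) with every successor in Z. Z1 = {s0, s1, s2, s3, s4}; Z2 = {s0, s1, s2, s3, s4, s6}; fixed.
Sat(A[q U r]) = {s0, s1, s2, s3, s4, s6}
s2 ∈ Sat(A[q U r]) = {s0, s1, s2, s3, s4, s6}, so the formula holds at s2.

Yes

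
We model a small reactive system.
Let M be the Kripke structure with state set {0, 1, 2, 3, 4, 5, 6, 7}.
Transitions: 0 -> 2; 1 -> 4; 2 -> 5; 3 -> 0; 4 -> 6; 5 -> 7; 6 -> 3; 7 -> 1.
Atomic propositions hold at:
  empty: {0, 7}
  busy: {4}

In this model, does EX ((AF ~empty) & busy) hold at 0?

Sat(~empty) = {1, 2, 3, 4, 5, 6}
AF ~empty: least fixpoint, start Z0 = {1, 2, 3, 4, 5, 6}, add states with every successor in Z. Z1 = {0, 1, 2, 3, 4, 5, 6, 7}; fixed.
Sat(AF ~empty) = {0, 1, 2, 3, 4, 5, 6, 7}
Sat((AF ~empty) & busy) = {4}
Sat(EX ((AF ~empty) & busy)) = {s : some successor in {4}} = {1}
0 ∉ Sat(EX ((AF ~empty) & busy)) = {1}, so the formula does not hold at 0.

No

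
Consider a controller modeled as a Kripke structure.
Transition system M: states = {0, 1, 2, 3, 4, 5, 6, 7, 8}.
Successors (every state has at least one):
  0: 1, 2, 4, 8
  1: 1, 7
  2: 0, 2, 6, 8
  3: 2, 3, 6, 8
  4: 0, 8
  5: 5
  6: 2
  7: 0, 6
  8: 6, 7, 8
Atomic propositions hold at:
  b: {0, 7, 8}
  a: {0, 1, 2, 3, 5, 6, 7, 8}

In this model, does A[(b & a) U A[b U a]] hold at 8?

Sat(b & a) = {0, 7, 8}
A[b U a]: least fixpoint, start Z0 = Sat(a) = {0, 1, 2, 3, 5, 6, 7, 8}, add states in Sat(b) with every successor in Z. Already a fixed point.
Sat(A[b U a]) = {0, 1, 2, 3, 5, 6, 7, 8}
A[(b & a) U A[b U a]]: least fixpoint, start Z0 = Sat(A[b U a]) = {0, 1, 2, 3, 5, 6, 7, 8}, add states in Sat(b & a) with every successor in Z. Already a fixed point.
Sat(A[(b & a) U A[b U a]]) = {0, 1, 2, 3, 5, 6, 7, 8}
8 ∈ Sat(A[(b & a) U A[b U a]]) = {0, 1, 2, 3, 5, 6, 7, 8}, so the formula holds at 8.

Yes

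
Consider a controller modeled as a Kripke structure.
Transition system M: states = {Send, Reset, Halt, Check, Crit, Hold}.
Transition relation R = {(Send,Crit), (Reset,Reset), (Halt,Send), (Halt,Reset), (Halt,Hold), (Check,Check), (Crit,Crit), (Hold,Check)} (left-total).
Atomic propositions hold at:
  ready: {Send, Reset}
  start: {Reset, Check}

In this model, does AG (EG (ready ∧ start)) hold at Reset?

Sat(ready ∧ start) = {Reset}
EG (ready ∧ start): greatest fixpoint, start Z0 = {Reset}, keep only states in Sat with some successor in Z. Already a fixed point.
Sat(EG (ready ∧ start)) = {Reset}
AG (EG (ready ∧ start)): greatest fixpoint, start Z0 = {Reset}, keep only states in Sat with every successor in Z. Already a fixed point.
Sat(AG (EG (ready ∧ start))) = {Reset}
Reset ∈ Sat(AG (EG (ready ∧ start))) = {Reset}, so the formula holds at Reset.

Yes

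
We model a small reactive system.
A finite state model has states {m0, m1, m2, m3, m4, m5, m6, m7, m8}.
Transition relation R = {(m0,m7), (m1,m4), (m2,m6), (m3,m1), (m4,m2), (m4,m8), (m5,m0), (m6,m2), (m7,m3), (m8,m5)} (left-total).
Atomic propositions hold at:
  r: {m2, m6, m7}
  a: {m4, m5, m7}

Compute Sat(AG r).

{m2, m6}

AG r: greatest fixpoint, start Z0 = {m2, m6, m7}, keep only states in Sat with every successor in Z. Z1 = {m2, m6}; fixed.
Sat(AG r) = {m2, m6}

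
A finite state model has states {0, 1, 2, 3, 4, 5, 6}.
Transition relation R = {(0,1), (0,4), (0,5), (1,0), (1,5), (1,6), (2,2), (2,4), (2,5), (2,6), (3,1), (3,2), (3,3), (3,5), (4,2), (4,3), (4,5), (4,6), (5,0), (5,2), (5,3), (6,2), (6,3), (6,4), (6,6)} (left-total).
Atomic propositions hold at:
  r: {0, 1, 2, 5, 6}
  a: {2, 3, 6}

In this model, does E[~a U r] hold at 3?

No

Sat(~a) = {0, 1, 4, 5}
E[~a U r]: least fixpoint, start Z0 = Sat(r) = {0, 1, 2, 5, 6}, add states in Sat(~a) with some successor in Z. Z1 = {0, 1, 2, 4, 5, 6}; fixed.
Sat(E[~a U r]) = {0, 1, 2, 4, 5, 6}
3 ∉ Sat(E[~a U r]) = {0, 1, 2, 4, 5, 6}, so the formula does not hold at 3.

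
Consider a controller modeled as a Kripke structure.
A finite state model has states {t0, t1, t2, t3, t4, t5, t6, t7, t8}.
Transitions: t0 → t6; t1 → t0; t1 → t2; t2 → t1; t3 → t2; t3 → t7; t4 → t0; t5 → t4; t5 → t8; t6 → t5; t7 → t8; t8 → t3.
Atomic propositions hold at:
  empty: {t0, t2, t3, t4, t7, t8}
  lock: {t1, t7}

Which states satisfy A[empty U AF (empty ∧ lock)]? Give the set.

{t7}

Sat(empty ∧ lock) = {t7}
AF (empty ∧ lock): least fixpoint, start Z0 = {t7}, add states with every successor in Z. Already a fixed point.
Sat(AF (empty ∧ lock)) = {t7}
A[empty U AF (empty ∧ lock)]: least fixpoint, start Z0 = Sat(AF (empty ∧ lock)) = {t7}, add states in Sat(empty) with every successor in Z. Already a fixed point.
Sat(A[empty U AF (empty ∧ lock)]) = {t7}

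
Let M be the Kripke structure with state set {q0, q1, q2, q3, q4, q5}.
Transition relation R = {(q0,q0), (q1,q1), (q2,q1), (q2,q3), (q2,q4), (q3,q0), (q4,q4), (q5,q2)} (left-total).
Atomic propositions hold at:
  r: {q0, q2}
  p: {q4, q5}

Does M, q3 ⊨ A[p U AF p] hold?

No

AF p: least fixpoint, start Z0 = {q4, q5}, add states with every successor in Z. Already a fixed point.
Sat(AF p) = {q4, q5}
A[p U AF p]: least fixpoint, start Z0 = Sat(AF p) = {q4, q5}, add states in Sat(p) with every successor in Z. Already a fixed point.
Sat(A[p U AF p]) = {q4, q5}
q3 ∉ Sat(A[p U AF p]) = {q4, q5}, so the formula does not hold at q3.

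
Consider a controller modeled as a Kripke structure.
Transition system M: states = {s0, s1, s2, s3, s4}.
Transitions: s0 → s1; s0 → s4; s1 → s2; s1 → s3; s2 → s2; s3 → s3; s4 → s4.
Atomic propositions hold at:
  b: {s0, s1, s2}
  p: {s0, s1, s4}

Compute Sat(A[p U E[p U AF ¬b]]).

Sat(¬b) = {s3, s4}
AF ¬b: least fixpoint, start Z0 = {s3, s4}, add states with every successor in Z. Already a fixed point.
Sat(AF ¬b) = {s3, s4}
E[p U AF ¬b]: least fixpoint, start Z0 = Sat(AF ¬b) = {s3, s4}, add states in Sat(p) with some successor in Z. Z1 = {s0, s1, s3, s4}; fixed.
Sat(E[p U AF ¬b]) = {s0, s1, s3, s4}
A[p U E[p U AF ¬b]]: least fixpoint, start Z0 = Sat(E[p U AF ¬b]) = {s0, s1, s3, s4}, add states in Sat(p) with every successor in Z. Already a fixed point.
Sat(A[p U E[p U AF ¬b]]) = {s0, s1, s3, s4}

{s0, s1, s3, s4}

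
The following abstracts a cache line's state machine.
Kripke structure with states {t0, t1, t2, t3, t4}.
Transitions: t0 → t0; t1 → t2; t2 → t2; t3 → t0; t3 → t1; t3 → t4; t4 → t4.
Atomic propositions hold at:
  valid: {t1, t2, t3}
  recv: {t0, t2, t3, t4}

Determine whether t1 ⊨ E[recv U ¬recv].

Yes

Sat(¬recv) = {t1}
E[recv U ¬recv]: least fixpoint, start Z0 = Sat(¬recv) = {t1}, add states in Sat(recv) with some successor in Z. Z1 = {t1, t3}; fixed.
Sat(E[recv U ¬recv]) = {t1, t3}
t1 ∈ Sat(E[recv U ¬recv]) = {t1, t3}, so the formula holds at t1.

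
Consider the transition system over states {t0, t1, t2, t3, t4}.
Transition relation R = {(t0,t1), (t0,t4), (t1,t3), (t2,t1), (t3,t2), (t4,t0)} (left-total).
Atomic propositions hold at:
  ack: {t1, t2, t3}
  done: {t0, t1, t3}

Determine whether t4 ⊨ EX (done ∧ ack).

Sat(done ∧ ack) = {t1, t3}
Sat(EX (done ∧ ack)) = {s : some successor in {t1, t3}} = {t0, t1, t2}
t4 ∉ Sat(EX (done ∧ ack)) = {t0, t1, t2}, so the formula does not hold at t4.

No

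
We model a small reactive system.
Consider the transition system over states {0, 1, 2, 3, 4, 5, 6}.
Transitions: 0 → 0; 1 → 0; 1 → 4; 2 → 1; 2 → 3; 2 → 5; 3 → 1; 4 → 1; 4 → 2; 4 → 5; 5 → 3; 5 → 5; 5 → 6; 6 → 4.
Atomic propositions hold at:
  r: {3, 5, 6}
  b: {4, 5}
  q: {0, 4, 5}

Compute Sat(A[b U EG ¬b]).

Sat(¬b) = {0, 1, 2, 3, 6}
EG ¬b: greatest fixpoint, start Z0 = {0, 1, 2, 3, 6}, keep only states in Sat with some successor in Z. Z1 = {0, 1, 2, 3}; fixed.
Sat(EG ¬b) = {0, 1, 2, 3}
A[b U EG ¬b]: least fixpoint, start Z0 = Sat(EG ¬b) = {0, 1, 2, 3}, add states in Sat(b) with every successor in Z. Already a fixed point.
Sat(A[b U EG ¬b]) = {0, 1, 2, 3}

{0, 1, 2, 3}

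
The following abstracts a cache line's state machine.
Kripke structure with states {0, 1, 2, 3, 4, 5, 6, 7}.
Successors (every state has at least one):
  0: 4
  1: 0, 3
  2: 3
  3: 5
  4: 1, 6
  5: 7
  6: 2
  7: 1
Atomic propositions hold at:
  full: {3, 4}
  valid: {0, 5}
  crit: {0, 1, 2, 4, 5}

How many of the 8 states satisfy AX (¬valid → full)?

Sat(¬valid) = {1, 2, 3, 4, 6, 7}
Sat(¬valid → full) = {0, 3, 4, 5}
Sat(AX (¬valid → full)) = {s : every successor in {0, 3, 4, 5}} = {0, 1, 2, 3}
|Sat(AX (¬valid → full))| = |{0, 1, 2, 3}| = 4.

4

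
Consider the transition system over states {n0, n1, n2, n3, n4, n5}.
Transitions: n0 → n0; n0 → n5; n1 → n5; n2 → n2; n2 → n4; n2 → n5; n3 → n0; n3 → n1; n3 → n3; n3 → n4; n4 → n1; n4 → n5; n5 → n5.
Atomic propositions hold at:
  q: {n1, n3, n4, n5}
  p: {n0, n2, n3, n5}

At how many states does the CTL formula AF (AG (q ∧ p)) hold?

Sat(q ∧ p) = {n3, n5}
AG (q ∧ p): greatest fixpoint, start Z0 = {n3, n5}, keep only states in Sat with every successor in Z. Z1 = {n5}; fixed.
Sat(AG (q ∧ p)) = {n5}
AF (AG (q ∧ p)): least fixpoint, start Z0 = {n5}, add states with every successor in Z. Z1 = {n1, n5}; Z2 = {n1, n4, n5}; fixed.
Sat(AF (AG (q ∧ p))) = {n1, n4, n5}
|Sat(AF (AG (q ∧ p)))| = |{n1, n4, n5}| = 3.

3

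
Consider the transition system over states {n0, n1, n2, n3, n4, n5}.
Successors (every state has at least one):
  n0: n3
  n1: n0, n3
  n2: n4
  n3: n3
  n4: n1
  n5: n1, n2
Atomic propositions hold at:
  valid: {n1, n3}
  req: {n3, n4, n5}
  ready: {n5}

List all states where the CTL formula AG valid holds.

AG valid: greatest fixpoint, start Z0 = {n1, n3}, keep only states in Sat with every successor in Z. Z1 = {n3}; fixed.
Sat(AG valid) = {n3}

{n3}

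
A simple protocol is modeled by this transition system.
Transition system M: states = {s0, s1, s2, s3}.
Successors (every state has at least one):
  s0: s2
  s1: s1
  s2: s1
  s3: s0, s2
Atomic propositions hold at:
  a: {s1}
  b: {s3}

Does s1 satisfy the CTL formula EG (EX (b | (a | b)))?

Yes

Sat(a | b) = {s1, s3}
Sat(b | (a | b)) = {s1, s3}
Sat(EX (b | (a | b))) = {s : some successor in {s1, s3}} = {s1, s2}
EG (EX (b | (a | b))): greatest fixpoint, start Z0 = {s1, s2}, keep only states in Sat with some successor in Z. Already a fixed point.
Sat(EG (EX (b | (a | b)))) = {s1, s2}
s1 ∈ Sat(EG (EX (b | (a | b)))) = {s1, s2}, so the formula holds at s1.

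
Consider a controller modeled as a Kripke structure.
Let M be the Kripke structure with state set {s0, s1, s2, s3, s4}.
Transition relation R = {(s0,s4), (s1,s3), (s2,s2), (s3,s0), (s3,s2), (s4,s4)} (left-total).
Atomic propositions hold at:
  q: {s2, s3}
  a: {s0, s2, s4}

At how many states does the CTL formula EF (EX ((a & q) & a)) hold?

Sat(a & q) = {s2}
Sat((a & q) & a) = {s2}
Sat(EX ((a & q) & a)) = {s : some successor in {s2}} = {s2, s3}
EF (EX ((a & q) & a)): least fixpoint, start Z0 = {s2, s3}, add states with some successor in Z. Z1 = {s1, s2, s3}; fixed.
Sat(EF (EX ((a & q) & a))) = {s1, s2, s3}
|Sat(EF (EX ((a & q) & a)))| = |{s1, s2, s3}| = 3.

3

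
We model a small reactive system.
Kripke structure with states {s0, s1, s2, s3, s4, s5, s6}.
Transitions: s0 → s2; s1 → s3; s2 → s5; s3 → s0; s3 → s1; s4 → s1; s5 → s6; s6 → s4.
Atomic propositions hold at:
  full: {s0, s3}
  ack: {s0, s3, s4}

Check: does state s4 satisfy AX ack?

Sat(AX ack) = {s : every successor in {s0, s3, s4}} = {s1, s6}
s4 ∉ Sat(AX ack) = {s1, s6}, so the formula does not hold at s4.

No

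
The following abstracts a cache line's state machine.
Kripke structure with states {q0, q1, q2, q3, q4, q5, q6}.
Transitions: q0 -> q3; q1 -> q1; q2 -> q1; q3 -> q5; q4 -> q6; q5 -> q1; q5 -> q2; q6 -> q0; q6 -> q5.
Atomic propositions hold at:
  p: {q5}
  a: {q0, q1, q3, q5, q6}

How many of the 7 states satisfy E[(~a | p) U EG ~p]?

3

Sat(~a) = {q2, q4}
Sat(~a | p) = {q2, q4, q5}
Sat(~p) = {q0, q1, q2, q3, q4, q6}
EG ~p: greatest fixpoint, start Z0 = {q0, q1, q2, q3, q4, q6}, keep only states in Sat with some successor in Z. Z1 = {q0, q1, q2, q4, q6}; Z2 = {q1, q2, q4, q6}; Z3 = {q1, q2, q4}; Z4 = {q1, q2}; fixed.
Sat(EG ~p) = {q1, q2}
E[(~a | p) U EG ~p]: least fixpoint, start Z0 = Sat(EG ~p) = {q1, q2}, add states in Sat(~a | p) with some successor in Z. Z1 = {q1, q2, q5}; fixed.
Sat(E[(~a | p) U EG ~p]) = {q1, q2, q5}
|Sat(E[(~a | p) U EG ~p])| = |{q1, q2, q5}| = 3.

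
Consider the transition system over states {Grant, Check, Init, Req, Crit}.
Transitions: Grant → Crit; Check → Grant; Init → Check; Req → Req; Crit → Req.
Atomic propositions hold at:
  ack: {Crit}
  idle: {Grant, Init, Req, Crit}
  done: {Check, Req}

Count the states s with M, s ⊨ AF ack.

4

AF ack: least fixpoint, start Z0 = {Crit}, add states with every successor in Z. Z1 = {Grant, Crit}; Z2 = {Grant, Check, Crit}; Z3 = {Grant, Check, Init, Crit}; fixed.
Sat(AF ack) = {Grant, Check, Init, Crit}
|Sat(AF ack)| = |{Grant, Check, Init, Crit}| = 4.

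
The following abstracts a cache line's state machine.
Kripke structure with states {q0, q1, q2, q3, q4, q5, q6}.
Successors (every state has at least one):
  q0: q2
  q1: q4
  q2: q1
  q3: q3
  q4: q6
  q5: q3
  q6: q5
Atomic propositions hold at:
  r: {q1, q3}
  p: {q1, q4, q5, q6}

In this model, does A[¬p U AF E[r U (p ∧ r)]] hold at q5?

Sat(¬p) = {q0, q2, q3}
Sat(p ∧ r) = {q1}
E[r U (p ∧ r)]: least fixpoint, start Z0 = Sat((p ∧ r)) = {q1}, add states in Sat(r) with some successor in Z. Already a fixed point.
Sat(E[r U (p ∧ r)]) = {q1}
AF E[r U (p ∧ r)]: least fixpoint, start Z0 = {q1}, add states with every successor in Z. Z1 = {q1, q2}; Z2 = {q0, q1, q2}; fixed.
Sat(AF E[r U (p ∧ r)]) = {q0, q1, q2}
A[¬p U AF E[r U (p ∧ r)]]: least fixpoint, start Z0 = Sat(AF E[r U (p ∧ r)]) = {q0, q1, q2}, add states in Sat(¬p) with every successor in Z. Already a fixed point.
Sat(A[¬p U AF E[r U (p ∧ r)]]) = {q0, q1, q2}
q5 ∉ Sat(A[¬p U AF E[r U (p ∧ r)]]) = {q0, q1, q2}, so the formula does not hold at q5.

No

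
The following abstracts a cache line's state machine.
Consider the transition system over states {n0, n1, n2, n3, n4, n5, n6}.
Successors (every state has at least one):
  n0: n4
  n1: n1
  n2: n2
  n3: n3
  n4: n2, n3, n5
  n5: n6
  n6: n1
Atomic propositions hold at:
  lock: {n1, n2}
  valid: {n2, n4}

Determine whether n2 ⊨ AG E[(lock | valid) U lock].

Yes

Sat(lock | valid) = {n1, n2, n4}
E[(lock | valid) U lock]: least fixpoint, start Z0 = Sat(lock) = {n1, n2}, add states in Sat(lock | valid) with some successor in Z. Z1 = {n1, n2, n4}; fixed.
Sat(E[(lock | valid) U lock]) = {n1, n2, n4}
AG E[(lock | valid) U lock]: greatest fixpoint, start Z0 = {n1, n2, n4}, keep only states in Sat with every successor in Z. Z1 = {n1, n2}; fixed.
Sat(AG E[(lock | valid) U lock]) = {n1, n2}
n2 ∈ Sat(AG E[(lock | valid) U lock]) = {n1, n2}, so the formula holds at n2.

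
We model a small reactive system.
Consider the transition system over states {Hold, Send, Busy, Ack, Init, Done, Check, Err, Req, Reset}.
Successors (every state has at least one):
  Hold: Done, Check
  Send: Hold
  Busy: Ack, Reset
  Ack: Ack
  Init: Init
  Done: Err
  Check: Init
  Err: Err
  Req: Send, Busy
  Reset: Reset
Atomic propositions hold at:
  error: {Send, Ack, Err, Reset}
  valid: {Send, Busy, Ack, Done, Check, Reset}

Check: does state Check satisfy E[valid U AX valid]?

No

Sat(AX valid) = {s : every successor in {Send, Busy, Ack, Done, Check, Reset}} = {Hold, Busy, Ack, Req, Reset}
E[valid U AX valid]: least fixpoint, start Z0 = Sat(AX valid) = {Hold, Busy, Ack, Req, Reset}, add states in Sat(valid) with some successor in Z. Z1 = {Hold, Send, Busy, Ack, Req, Reset}; fixed.
Sat(E[valid U AX valid]) = {Hold, Send, Busy, Ack, Req, Reset}
Check ∉ Sat(E[valid U AX valid]) = {Hold, Send, Busy, Ack, Req, Reset}, so the formula does not hold at Check.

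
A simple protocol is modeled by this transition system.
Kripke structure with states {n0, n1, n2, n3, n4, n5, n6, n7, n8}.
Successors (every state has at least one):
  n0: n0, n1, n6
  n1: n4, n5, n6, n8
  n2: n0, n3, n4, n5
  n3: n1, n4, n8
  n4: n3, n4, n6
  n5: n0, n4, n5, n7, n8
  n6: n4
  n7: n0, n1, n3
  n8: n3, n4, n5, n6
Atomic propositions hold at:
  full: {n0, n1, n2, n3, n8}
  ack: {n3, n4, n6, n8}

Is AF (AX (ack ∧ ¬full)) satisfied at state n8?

No

Sat(¬full) = {n4, n5, n6, n7}
Sat(ack ∧ ¬full) = {n4, n6}
Sat(AX (ack ∧ ¬full)) = {s : every successor in {n4, n6}} = {n6}
AF (AX (ack ∧ ¬full)): least fixpoint, start Z0 = {n6}, add states with every successor in Z. Already a fixed point.
Sat(AF (AX (ack ∧ ¬full))) = {n6}
n8 ∉ Sat(AF (AX (ack ∧ ¬full))) = {n6}, so the formula does not hold at n8.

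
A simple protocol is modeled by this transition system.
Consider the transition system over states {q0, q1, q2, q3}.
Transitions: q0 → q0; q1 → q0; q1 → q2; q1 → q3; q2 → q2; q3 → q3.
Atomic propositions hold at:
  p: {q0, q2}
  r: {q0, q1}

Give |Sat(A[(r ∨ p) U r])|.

Sat(r ∨ p) = {q0, q1, q2}
A[(r ∨ p) U r]: least fixpoint, start Z0 = Sat(r) = {q0, q1}, add states in Sat(r ∨ p) with every successor in Z. Already a fixed point.
Sat(A[(r ∨ p) U r]) = {q0, q1}
|Sat(A[(r ∨ p) U r])| = |{q0, q1}| = 2.

2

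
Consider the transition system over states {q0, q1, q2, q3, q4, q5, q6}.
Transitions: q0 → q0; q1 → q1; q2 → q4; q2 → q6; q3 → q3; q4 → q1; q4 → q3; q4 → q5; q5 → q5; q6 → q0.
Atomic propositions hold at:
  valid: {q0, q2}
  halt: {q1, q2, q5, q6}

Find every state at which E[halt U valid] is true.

{q0, q2, q6}

E[halt U valid]: least fixpoint, start Z0 = Sat(valid) = {q0, q2}, add states in Sat(halt) with some successor in Z. Z1 = {q0, q2, q6}; fixed.
Sat(E[halt U valid]) = {q0, q2, q6}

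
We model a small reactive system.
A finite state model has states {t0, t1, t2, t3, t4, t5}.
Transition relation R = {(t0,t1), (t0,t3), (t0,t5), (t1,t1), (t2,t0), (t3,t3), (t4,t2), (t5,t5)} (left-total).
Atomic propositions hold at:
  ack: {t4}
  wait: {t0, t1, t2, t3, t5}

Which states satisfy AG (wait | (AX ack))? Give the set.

Sat(AX ack) = {s : every successor in {t4}} = ∅
Sat(wait | (AX ack)) = {t0, t1, t2, t3, t5}
AG (wait | (AX ack)): greatest fixpoint, start Z0 = {t0, t1, t2, t3, t5}, keep only states in Sat with every successor in Z. Already a fixed point.
Sat(AG (wait | (AX ack))) = {t0, t1, t2, t3, t5}

{t0, t1, t2, t3, t5}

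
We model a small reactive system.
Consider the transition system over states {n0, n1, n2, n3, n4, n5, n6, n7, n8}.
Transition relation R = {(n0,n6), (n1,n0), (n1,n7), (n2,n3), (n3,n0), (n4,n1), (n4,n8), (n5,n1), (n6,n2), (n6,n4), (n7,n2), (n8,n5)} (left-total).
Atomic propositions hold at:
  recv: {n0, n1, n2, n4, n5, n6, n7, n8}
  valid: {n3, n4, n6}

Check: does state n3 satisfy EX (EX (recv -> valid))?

Yes

Sat(recv -> valid) = {n3, n4, n6}
Sat(EX (recv -> valid)) = {s : some successor in {n3, n4, n6}} = {n0, n2, n6}
Sat(EX (EX (recv -> valid))) = {s : some successor in {n0, n2, n6}} = {n0, n1, n3, n6, n7}
n3 ∈ Sat(EX (EX (recv -> valid))) = {n0, n1, n3, n6, n7}, so the formula holds at n3.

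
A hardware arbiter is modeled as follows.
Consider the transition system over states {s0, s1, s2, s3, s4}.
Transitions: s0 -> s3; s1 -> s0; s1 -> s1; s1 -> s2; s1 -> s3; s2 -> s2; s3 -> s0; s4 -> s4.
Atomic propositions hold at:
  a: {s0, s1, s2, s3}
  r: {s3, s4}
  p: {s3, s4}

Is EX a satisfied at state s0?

Sat(EX a) = {s : some successor in {s0, s1, s2, s3}} = {s0, s1, s2, s3}
s0 ∈ Sat(EX a) = {s0, s1, s2, s3}, so the formula holds at s0.

Yes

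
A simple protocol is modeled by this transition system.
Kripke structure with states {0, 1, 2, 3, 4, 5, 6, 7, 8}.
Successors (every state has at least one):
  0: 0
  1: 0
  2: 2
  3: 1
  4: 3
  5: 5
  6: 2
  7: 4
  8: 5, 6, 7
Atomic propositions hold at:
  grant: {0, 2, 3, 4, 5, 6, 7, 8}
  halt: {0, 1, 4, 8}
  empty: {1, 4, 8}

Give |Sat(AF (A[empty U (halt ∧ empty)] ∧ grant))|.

Sat(halt ∧ empty) = {1, 4, 8}
A[empty U (halt ∧ empty)]: least fixpoint, start Z0 = Sat((halt ∧ empty)) = {1, 4, 8}, add states in Sat(empty) with every successor in Z. Already a fixed point.
Sat(A[empty U (halt ∧ empty)]) = {1, 4, 8}
Sat(A[empty U (halt ∧ empty)] ∧ grant) = {4, 8}
AF (A[empty U (halt ∧ empty)] ∧ grant): least fixpoint, start Z0 = {4, 8}, add states with every successor in Z. Z1 = {4, 7, 8}; fixed.
Sat(AF (A[empty U (halt ∧ empty)] ∧ grant)) = {4, 7, 8}
|Sat(AF (A[empty U (halt ∧ empty)] ∧ grant))| = |{4, 7, 8}| = 3.

3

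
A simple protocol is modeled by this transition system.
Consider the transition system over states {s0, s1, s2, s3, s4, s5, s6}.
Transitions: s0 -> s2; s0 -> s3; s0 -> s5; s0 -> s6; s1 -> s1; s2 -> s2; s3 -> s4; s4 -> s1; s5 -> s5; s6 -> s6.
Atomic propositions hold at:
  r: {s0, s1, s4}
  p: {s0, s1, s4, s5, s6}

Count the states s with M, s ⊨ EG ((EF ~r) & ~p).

Sat(~r) = {s2, s3, s5, s6}
EF ~r: least fixpoint, start Z0 = {s2, s3, s5, s6}, add states with some successor in Z. Z1 = {s0, s2, s3, s5, s6}; fixed.
Sat(EF ~r) = {s0, s2, s3, s5, s6}
Sat(~p) = {s2, s3}
Sat((EF ~r) & ~p) = {s2, s3}
EG ((EF ~r) & ~p): greatest fixpoint, start Z0 = {s2, s3}, keep only states in Sat with some successor in Z. Z1 = {s2}; fixed.
Sat(EG ((EF ~r) & ~p)) = {s2}
|Sat(EG ((EF ~r) & ~p))| = |{s2}| = 1.

1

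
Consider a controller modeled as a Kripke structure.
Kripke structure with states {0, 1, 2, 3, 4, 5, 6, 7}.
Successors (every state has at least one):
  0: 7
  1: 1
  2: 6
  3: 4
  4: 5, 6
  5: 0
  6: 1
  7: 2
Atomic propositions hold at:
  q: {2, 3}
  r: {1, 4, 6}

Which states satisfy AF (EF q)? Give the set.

EF q: least fixpoint, start Z0 = {2, 3}, add states with some successor in Z. Z1 = {2, 3, 7}; Z2 = {0, 2, 3, 7}; Z3 = {0, 2, 3, 5, 7}; Z4 = {0, 2, 3, 4, 5, 7}; fixed.
Sat(EF q) = {0, 2, 3, 4, 5, 7}
AF (EF q): least fixpoint, start Z0 = {0, 2, 3, 4, 5, 7}, add states with every successor in Z. Already a fixed point.
Sat(AF (EF q)) = {0, 2, 3, 4, 5, 7}

{0, 2, 3, 4, 5, 7}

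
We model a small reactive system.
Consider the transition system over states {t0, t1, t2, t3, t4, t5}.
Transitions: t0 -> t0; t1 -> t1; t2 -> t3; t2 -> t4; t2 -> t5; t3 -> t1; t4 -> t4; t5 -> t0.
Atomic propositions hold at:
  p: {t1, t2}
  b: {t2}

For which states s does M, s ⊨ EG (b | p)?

{t1}

Sat(b | p) = {t1, t2}
EG (b | p): greatest fixpoint, start Z0 = {t1, t2}, keep only states in Sat with some successor in Z. Z1 = {t1}; fixed.
Sat(EG (b | p)) = {t1}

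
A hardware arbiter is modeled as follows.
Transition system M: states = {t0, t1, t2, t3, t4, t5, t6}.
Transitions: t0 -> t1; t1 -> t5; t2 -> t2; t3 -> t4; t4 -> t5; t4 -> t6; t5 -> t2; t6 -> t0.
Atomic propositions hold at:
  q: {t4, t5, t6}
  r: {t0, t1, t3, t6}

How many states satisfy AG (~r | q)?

Sat(~r) = {t2, t4, t5}
Sat(~r | q) = {t2, t4, t5, t6}
AG (~r | q): greatest fixpoint, start Z0 = {t2, t4, t5, t6}, keep only states in Sat with every successor in Z. Z1 = {t2, t4, t5}; Z2 = {t2, t5}; fixed.
Sat(AG (~r | q)) = {t2, t5}
|Sat(AG (~r | q))| = |{t2, t5}| = 2.

2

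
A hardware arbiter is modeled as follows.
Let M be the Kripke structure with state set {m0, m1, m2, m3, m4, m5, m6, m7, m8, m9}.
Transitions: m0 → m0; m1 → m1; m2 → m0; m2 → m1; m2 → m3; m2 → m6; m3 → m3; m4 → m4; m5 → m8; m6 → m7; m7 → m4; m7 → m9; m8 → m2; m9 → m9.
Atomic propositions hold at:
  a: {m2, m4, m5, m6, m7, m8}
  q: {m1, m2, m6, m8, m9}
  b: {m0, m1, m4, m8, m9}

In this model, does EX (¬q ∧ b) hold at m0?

Sat(¬q) = {m0, m3, m4, m5, m7}
Sat(¬q ∧ b) = {m0, m4}
Sat(EX (¬q ∧ b)) = {s : some successor in {m0, m4}} = {m0, m2, m4, m7}
m0 ∈ Sat(EX (¬q ∧ b)) = {m0, m2, m4, m7}, so the formula holds at m0.

Yes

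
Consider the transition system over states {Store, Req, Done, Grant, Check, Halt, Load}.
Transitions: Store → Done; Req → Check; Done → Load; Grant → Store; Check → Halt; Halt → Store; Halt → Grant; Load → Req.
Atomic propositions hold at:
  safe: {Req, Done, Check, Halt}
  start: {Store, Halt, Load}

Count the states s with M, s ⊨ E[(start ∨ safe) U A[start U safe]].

Sat(start ∨ safe) = {Store, Req, Done, Check, Halt, Load}
A[start U safe]: least fixpoint, start Z0 = Sat(safe) = {Req, Done, Check, Halt}, add states in Sat(start) with every successor in Z. Z1 = {Store, Req, Done, Check, Halt, Load}; fixed.
Sat(A[start U safe]) = {Store, Req, Done, Check, Halt, Load}
E[(start ∨ safe) U A[start U safe]]: least fixpoint, start Z0 = Sat(A[start U safe]) = {Store, Req, Done, Check, Halt, Load}, add states in Sat(start ∨ safe) with some successor in Z. Already a fixed point.
Sat(E[(start ∨ safe) U A[start U safe]]) = {Store, Req, Done, Check, Halt, Load}
|Sat(E[(start ∨ safe) U A[start U safe]])| = |{Store, Req, Done, Check, Halt, Load}| = 6.

6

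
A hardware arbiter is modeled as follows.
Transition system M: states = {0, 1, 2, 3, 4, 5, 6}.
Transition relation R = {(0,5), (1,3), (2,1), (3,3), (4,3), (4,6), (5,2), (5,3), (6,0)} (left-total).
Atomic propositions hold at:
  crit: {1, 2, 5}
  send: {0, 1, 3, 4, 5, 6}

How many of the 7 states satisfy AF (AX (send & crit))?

Sat(send & crit) = {1, 5}
Sat(AX (send & crit)) = {s : every successor in {1, 5}} = {0, 2}
AF (AX (send & crit)): least fixpoint, start Z0 = {0, 2}, add states with every successor in Z. Z1 = {0, 2, 6}; fixed.
Sat(AF (AX (send & crit))) = {0, 2, 6}
|Sat(AF (AX (send & crit)))| = |{0, 2, 6}| = 3.

3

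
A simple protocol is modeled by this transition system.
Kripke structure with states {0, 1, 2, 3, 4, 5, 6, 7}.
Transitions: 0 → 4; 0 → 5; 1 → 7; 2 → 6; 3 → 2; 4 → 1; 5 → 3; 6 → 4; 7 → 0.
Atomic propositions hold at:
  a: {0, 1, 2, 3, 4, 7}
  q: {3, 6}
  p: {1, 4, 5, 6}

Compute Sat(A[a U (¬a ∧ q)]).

Sat(¬a) = {5, 6}
Sat(¬a ∧ q) = {6}
A[a U (¬a ∧ q)]: least fixpoint, start Z0 = Sat((¬a ∧ q)) = {6}, add states in Sat(a) with every successor in Z. Z1 = {2, 6}; Z2 = {2, 3, 6}; fixed.
Sat(A[a U (¬a ∧ q)]) = {2, 3, 6}

{2, 3, 6}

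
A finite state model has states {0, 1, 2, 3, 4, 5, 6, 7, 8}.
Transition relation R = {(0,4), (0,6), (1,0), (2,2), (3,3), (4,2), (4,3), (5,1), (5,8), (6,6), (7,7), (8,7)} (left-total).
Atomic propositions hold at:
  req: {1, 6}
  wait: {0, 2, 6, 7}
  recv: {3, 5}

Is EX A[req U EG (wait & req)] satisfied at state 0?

Yes

Sat(wait & req) = {6}
EG (wait & req): greatest fixpoint, start Z0 = {6}, keep only states in Sat with some successor in Z. Already a fixed point.
Sat(EG (wait & req)) = {6}
A[req U EG (wait & req)]: least fixpoint, start Z0 = Sat(EG (wait & req)) = {6}, add states in Sat(req) with every successor in Z. Already a fixed point.
Sat(A[req U EG (wait & req)]) = {6}
Sat(EX A[req U EG (wait & req)]) = {s : some successor in {6}} = {0, 6}
0 ∈ Sat(EX A[req U EG (wait & req)]) = {0, 6}, so the formula holds at 0.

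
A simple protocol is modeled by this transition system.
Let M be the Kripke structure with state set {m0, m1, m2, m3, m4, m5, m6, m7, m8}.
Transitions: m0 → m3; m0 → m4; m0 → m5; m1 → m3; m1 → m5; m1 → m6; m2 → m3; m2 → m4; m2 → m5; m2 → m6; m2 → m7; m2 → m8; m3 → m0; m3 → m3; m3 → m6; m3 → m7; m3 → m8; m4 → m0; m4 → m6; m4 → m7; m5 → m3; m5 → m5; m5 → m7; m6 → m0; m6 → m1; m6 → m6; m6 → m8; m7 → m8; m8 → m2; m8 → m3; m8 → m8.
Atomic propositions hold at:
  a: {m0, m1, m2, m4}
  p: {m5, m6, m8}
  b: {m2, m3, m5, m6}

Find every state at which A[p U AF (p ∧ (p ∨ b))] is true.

Sat(p ∨ b) = {m2, m3, m5, m6, m8}
Sat(p ∧ (p ∨ b)) = {m5, m6, m8}
AF (p ∧ (p ∨ b)): least fixpoint, start Z0 = {m5, m6, m8}, add states with every successor in Z. Z1 = {m5, m6, m7, m8}; fixed.
Sat(AF (p ∧ (p ∨ b))) = {m5, m6, m7, m8}
A[p U AF (p ∧ (p ∨ b))]: least fixpoint, start Z0 = Sat(AF (p ∧ (p ∨ b))) = {m5, m6, m7, m8}, add states in Sat(p) with every successor in Z. Already a fixed point.
Sat(A[p U AF (p ∧ (p ∨ b))]) = {m5, m6, m7, m8}

{m5, m6, m7, m8}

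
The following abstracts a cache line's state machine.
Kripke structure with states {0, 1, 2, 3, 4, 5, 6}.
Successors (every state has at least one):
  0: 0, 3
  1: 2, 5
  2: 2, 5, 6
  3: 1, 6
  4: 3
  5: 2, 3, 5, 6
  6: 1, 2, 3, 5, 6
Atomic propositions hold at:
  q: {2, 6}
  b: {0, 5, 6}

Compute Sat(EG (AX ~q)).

{0}

Sat(~q) = {0, 1, 3, 4, 5}
Sat(AX ~q) = {s : every successor in {0, 1, 3, 4, 5}} = {0, 4}
EG (AX ~q): greatest fixpoint, start Z0 = {0, 4}, keep only states in Sat with some successor in Z. Z1 = {0}; fixed.
Sat(EG (AX ~q)) = {0}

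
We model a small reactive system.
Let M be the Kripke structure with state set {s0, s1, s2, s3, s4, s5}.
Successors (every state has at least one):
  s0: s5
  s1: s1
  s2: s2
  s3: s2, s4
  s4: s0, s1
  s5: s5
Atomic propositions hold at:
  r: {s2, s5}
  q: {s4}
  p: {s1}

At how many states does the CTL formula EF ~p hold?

5

Sat(~p) = {s0, s2, s3, s4, s5}
EF ~p: least fixpoint, start Z0 = {s0, s2, s3, s4, s5}, add states with some successor in Z. Already a fixed point.
Sat(EF ~p) = {s0, s2, s3, s4, s5}
|Sat(EF ~p)| = |{s0, s2, s3, s4, s5}| = 5.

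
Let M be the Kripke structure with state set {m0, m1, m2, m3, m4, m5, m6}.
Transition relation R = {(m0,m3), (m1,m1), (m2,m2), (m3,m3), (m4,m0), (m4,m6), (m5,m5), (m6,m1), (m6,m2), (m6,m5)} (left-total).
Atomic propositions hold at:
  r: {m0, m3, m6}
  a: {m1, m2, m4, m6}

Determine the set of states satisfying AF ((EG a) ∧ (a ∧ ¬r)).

EG a: greatest fixpoint, start Z0 = {m1, m2, m4, m6}, keep only states in Sat with some successor in Z. Already a fixed point.
Sat(EG a) = {m1, m2, m4, m6}
Sat(¬r) = {m1, m2, m4, m5}
Sat(a ∧ ¬r) = {m1, m2, m4}
Sat((EG a) ∧ (a ∧ ¬r)) = {m1, m2, m4}
AF ((EG a) ∧ (a ∧ ¬r)): least fixpoint, start Z0 = {m1, m2, m4}, add states with every successor in Z. Already a fixed point.
Sat(AF ((EG a) ∧ (a ∧ ¬r))) = {m1, m2, m4}

{m1, m2, m4}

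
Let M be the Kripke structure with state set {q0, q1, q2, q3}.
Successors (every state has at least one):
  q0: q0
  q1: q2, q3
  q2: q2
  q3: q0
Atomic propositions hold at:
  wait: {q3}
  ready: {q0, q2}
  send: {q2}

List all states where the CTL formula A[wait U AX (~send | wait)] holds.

{q0, q3}

Sat(~send) = {q0, q1, q3}
Sat(~send | wait) = {q0, q1, q3}
Sat(AX (~send | wait)) = {s : every successor in {q0, q1, q3}} = {q0, q3}
A[wait U AX (~send | wait)]: least fixpoint, start Z0 = Sat(AX (~send | wait)) = {q0, q3}, add states in Sat(wait) with every successor in Z. Already a fixed point.
Sat(A[wait U AX (~send | wait)]) = {q0, q3}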